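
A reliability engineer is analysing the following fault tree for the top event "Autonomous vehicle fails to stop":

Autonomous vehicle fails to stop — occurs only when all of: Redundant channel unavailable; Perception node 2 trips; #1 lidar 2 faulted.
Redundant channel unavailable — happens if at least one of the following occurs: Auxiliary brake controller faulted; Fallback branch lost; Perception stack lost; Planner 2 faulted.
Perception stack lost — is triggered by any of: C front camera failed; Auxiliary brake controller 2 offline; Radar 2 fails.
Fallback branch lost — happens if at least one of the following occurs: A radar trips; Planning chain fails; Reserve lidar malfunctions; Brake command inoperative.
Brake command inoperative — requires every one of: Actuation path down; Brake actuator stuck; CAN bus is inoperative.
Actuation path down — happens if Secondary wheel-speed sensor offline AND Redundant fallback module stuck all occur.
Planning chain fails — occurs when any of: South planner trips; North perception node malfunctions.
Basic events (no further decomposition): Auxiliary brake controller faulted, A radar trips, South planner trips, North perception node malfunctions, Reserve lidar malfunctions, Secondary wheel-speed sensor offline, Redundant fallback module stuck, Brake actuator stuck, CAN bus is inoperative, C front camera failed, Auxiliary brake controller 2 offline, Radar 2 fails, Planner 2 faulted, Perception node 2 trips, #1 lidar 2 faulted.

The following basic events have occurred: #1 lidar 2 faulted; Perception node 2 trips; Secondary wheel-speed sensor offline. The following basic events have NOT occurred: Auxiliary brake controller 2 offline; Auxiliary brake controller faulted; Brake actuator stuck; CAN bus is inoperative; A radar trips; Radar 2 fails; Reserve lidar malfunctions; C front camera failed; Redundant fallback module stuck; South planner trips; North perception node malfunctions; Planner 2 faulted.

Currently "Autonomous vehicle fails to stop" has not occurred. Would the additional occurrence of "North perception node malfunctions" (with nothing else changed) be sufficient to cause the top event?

Yes

Counterfactual: set "North perception node malfunctions" to occurred.
Planning chain fails [OR]: South planner trips=not, North perception node malfunctions=occurs → at least one input occurs → occurs.
Actuation path down [AND]: Secondary wheel-speed sensor offline=occurs, Redundant fallback module stuck=not → not all inputs occur → does not occur.
Brake command inoperative [AND]: Actuation path down=not, Brake actuator stuck=not, CAN bus is inoperative=not → not all inputs occur → does not occur.
Fallback branch lost [OR]: A radar trips=not, Planning chain fails=occurs, Reserve lidar malfunctions=not, Brake command inoperative=not → at least one input occurs → occurs.
Perception stack lost [OR]: C front camera failed=not, Auxiliary brake controller 2 offline=not, Radar 2 fails=not → no input occurs → does not occur.
Redundant channel unavailable [OR]: Auxiliary brake controller faulted=not, Fallback branch lost=occurs, Perception stack lost=not, Planner 2 faulted=not → at least one input occurs → occurs.
Autonomous vehicle fails to stop [AND]: Redundant channel unavailable=occurs, Perception node 2 trips=occurs, #1 lidar 2 faulted=occurs → all inputs occur → occurs.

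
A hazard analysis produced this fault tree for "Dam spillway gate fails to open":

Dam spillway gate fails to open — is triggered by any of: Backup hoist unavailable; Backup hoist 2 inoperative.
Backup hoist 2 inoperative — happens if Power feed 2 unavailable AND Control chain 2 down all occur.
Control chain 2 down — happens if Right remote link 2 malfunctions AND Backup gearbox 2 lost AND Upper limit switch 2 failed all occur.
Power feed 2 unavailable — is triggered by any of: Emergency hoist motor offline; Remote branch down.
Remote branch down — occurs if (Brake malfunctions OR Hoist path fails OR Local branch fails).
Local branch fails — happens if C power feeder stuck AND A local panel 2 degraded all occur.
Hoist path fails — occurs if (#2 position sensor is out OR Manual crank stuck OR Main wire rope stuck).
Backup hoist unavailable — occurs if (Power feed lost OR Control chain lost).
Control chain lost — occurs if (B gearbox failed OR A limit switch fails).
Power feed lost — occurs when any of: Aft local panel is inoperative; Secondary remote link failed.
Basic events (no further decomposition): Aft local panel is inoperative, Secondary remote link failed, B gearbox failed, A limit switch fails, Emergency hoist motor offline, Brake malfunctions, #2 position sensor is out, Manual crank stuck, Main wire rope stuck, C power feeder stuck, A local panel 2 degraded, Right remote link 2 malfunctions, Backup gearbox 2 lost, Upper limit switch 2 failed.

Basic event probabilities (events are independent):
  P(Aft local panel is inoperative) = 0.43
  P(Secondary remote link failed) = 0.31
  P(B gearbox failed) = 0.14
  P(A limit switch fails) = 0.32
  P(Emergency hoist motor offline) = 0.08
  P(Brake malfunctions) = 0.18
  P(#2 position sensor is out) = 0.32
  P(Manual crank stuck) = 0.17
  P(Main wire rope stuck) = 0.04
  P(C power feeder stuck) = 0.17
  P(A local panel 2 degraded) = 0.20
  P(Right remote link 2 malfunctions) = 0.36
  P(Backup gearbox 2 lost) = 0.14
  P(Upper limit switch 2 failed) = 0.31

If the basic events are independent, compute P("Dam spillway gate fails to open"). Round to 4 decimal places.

P(Power feed lost) [OR] = 1 − (1−0.43) × (1−0.31) = 0.606700
P(Control chain lost) [OR] = 1 − (1−0.14) × (1−0.32) = 0.415200
P(Backup hoist unavailable) [OR] = 1 − (1−0.606700) × (1−0.415200) = 0.769998
P(Hoist path fails) [OR] = 1 − (1−0.32) × (1−0.17) × (1−0.04) = 0.458176
P(Local branch fails) [AND] = 0.17 × 0.20 = 0.034000
P(Remote branch down) [OR] = 1 − (1−0.18) × (1−0.458176) × (1−0.034000) = 0.570810
P(Power feed 2 unavailable) [OR] = 1 − (1−0.08) × (1−0.570810) = 0.605145
P(Control chain 2 down) [AND] = 0.36 × 0.14 × 0.31 = 0.015624
P(Backup hoist 2 inoperative) [AND] = 0.605145 × 0.015624 = 0.009455
P(Dam spillway gate fails to open) [OR] = 1 − (1−0.769998) × (1−0.009455) = 0.772173
Rounded to 4 decimal places: P(Dam spillway gate fails to open) ≈ 0.7722.

0.7722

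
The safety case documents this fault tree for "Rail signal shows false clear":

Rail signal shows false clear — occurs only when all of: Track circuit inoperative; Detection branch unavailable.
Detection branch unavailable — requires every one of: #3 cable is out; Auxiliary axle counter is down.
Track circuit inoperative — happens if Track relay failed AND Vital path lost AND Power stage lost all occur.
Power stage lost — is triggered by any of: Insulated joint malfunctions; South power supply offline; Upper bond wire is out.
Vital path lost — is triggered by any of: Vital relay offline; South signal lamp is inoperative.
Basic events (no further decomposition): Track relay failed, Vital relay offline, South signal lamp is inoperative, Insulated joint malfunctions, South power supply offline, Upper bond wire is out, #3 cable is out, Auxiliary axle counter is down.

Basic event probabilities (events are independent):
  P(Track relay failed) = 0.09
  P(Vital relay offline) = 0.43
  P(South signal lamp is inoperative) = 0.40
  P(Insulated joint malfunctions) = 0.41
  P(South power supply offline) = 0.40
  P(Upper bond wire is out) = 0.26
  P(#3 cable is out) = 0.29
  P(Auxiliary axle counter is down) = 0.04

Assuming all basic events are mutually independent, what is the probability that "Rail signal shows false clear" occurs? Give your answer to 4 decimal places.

P(Vital path lost) [OR] = 1 − (1−0.43) × (1−0.40) = 0.658000
P(Power stage lost) [OR] = 1 − (1−0.41) × (1−0.40) × (1−0.26) = 0.738040
P(Track circuit inoperative) [AND] = 0.09 × 0.658000 × 0.738040 = 0.043707
P(Detection branch unavailable) [AND] = 0.29 × 0.04 = 0.011600
P(Rail signal shows false clear) [AND] = 0.043707 × 0.011600 = 0.000507
Rounded to 4 decimal places: P(Rail signal shows false clear) ≈ 0.0005.

0.0005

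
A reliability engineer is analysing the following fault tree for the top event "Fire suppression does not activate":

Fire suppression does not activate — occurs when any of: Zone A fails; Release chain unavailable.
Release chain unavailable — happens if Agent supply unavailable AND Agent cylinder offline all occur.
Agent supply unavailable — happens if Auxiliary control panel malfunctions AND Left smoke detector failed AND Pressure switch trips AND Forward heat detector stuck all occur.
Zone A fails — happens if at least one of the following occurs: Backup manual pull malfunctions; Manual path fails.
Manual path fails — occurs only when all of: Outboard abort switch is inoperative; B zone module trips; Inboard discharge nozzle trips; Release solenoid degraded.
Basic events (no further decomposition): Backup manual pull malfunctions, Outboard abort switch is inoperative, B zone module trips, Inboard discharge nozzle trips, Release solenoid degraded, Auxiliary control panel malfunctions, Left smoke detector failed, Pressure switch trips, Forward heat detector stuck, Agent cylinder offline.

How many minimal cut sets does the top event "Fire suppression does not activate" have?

3

Manual path fails [AND]: one cut set from each child combined → 1 × 1 × 1 × 1 = 1 cut set(s).
Zone A fails [OR]: union of children's cut sets → 2 cut set(s).
Agent supply unavailable [AND]: one cut set from each child combined → 1 × 1 × 1 × 1 = 1 cut set(s).
Release chain unavailable [AND]: one cut set from each child combined → 1 × 1 = 1 cut set(s).
Fire suppression does not activate [OR]: union of children's cut sets → 3 cut set(s).
Minimal cut sets: {Backup manual pull malfunctions}; {B zone module trips, Inboard discharge nozzle trips, Outboard abort switch is inoperative, Release solenoid degraded}; {Agent cylinder offline, Auxiliary control panel malfunctions, Forward heat detector stuck, Left smoke detector failed, Pressure switch trips}.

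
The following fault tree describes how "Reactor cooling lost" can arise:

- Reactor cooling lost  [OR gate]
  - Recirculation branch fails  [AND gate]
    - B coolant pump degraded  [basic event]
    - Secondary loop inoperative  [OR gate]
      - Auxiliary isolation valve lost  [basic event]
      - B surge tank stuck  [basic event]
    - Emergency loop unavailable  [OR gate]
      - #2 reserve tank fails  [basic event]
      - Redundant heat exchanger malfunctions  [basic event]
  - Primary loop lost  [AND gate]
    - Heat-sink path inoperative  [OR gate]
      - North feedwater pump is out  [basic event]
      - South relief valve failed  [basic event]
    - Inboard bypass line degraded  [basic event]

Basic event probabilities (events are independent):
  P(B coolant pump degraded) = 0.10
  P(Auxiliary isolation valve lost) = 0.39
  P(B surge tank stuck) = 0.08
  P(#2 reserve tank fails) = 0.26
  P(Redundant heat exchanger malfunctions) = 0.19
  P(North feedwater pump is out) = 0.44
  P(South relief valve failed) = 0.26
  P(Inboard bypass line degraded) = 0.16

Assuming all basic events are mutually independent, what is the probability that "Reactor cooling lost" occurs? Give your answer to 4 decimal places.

P(Secondary loop inoperative) [OR] = 1 − (1−0.39) × (1−0.08) = 0.438800
P(Emergency loop unavailable) [OR] = 1 − (1−0.26) × (1−0.19) = 0.400600
P(Recirculation branch fails) [AND] = 0.10 × 0.438800 × 0.400600 = 0.017578
P(Heat-sink path inoperative) [OR] = 1 − (1−0.44) × (1−0.26) = 0.585600
P(Primary loop lost) [AND] = 0.585600 × 0.16 = 0.093696
P(Reactor cooling lost) [OR] = 1 − (1−0.017578) × (1−0.093696) = 0.109627
Rounded to 4 decimal places: P(Reactor cooling lost) ≈ 0.1096.

0.1096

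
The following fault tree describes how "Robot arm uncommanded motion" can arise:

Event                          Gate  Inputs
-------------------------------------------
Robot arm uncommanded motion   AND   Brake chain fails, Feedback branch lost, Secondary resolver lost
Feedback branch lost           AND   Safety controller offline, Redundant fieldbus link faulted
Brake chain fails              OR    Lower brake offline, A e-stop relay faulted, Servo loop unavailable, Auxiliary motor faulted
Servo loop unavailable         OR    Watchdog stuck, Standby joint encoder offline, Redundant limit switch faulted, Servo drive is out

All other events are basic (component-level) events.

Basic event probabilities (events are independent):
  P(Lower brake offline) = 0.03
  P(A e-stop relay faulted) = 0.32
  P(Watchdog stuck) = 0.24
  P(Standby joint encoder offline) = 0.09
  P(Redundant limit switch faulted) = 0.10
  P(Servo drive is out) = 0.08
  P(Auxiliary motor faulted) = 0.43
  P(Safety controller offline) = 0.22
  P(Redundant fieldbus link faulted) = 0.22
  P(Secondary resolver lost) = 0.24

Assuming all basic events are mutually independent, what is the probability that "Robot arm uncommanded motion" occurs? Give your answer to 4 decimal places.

P(Servo loop unavailable) [OR] = 1 − (1−0.24) × (1−0.09) × (1−0.10) × (1−0.08) = 0.427355
P(Brake chain fails) [OR] = 1 − (1−0.03) × (1−0.32) × (1−0.427355) × (1−0.43) = 0.784702
P(Feedback branch lost) [AND] = 0.22 × 0.22 = 0.048400
P(Robot arm uncommanded motion) [AND] = 0.784702 × 0.048400 × 0.24 = 0.009115
Rounded to 4 decimal places: P(Robot arm uncommanded motion) ≈ 0.0091.

0.0091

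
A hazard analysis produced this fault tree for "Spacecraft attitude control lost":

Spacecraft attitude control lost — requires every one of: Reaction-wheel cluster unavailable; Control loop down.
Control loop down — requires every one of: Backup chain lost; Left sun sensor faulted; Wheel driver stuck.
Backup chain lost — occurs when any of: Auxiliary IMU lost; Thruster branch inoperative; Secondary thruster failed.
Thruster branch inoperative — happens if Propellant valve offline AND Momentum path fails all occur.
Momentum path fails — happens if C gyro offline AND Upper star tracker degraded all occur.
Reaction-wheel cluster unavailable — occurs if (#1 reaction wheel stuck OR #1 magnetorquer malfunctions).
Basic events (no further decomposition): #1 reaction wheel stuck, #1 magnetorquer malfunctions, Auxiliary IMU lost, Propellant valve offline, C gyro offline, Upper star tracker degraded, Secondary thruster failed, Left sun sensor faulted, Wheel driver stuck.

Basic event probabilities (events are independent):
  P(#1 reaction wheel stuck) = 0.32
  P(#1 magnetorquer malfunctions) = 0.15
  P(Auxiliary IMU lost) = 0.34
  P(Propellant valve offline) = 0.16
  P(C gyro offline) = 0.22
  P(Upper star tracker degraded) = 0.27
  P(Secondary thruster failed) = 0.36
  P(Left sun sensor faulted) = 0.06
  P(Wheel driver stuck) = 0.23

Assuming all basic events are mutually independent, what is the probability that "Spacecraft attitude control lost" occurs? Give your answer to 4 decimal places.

P(Reaction-wheel cluster unavailable) [OR] = 1 − (1−0.32) × (1−0.15) = 0.422000
P(Momentum path fails) [AND] = 0.22 × 0.27 = 0.059400
P(Thruster branch inoperative) [AND] = 0.16 × 0.059400 = 0.009504
P(Backup chain lost) [OR] = 1 − (1−0.34) × (1−0.009504) × (1−0.36) = 0.581614
P(Control loop down) [AND] = 0.581614 × 0.06 × 0.23 = 0.008026
P(Spacecraft attitude control lost) [AND] = 0.422000 × 0.008026 = 0.003387
Rounded to 4 decimal places: P(Spacecraft attitude control lost) ≈ 0.0034.

0.0034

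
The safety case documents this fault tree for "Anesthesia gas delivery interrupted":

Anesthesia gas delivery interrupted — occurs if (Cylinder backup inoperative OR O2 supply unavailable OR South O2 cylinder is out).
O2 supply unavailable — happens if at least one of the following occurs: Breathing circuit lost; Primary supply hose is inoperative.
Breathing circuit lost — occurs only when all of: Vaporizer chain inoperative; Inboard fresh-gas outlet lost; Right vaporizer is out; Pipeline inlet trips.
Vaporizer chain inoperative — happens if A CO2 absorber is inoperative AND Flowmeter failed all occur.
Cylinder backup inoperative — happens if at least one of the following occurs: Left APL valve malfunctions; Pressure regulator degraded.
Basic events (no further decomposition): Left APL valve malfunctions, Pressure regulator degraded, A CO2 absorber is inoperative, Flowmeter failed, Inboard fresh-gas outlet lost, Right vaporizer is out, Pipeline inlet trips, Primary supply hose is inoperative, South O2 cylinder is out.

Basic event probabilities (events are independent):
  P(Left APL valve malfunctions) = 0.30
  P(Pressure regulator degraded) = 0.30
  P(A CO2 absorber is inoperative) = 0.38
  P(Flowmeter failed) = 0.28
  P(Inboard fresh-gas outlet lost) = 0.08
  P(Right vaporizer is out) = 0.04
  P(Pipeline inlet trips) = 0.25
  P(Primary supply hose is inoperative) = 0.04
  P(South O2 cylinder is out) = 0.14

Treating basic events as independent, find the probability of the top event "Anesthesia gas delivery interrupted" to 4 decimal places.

P(Cylinder backup inoperative) [OR] = 1 − (1−0.30) × (1−0.30) = 0.510000
P(Vaporizer chain inoperative) [AND] = 0.38 × 0.28 = 0.106400
P(Breathing circuit lost) [AND] = 0.106400 × 0.08 × 0.04 × 0.25 = 0.000085
P(O2 supply unavailable) [OR] = 1 − (1−0.000085) × (1−0.04) = 0.040082
P(Anesthesia gas delivery interrupted) [OR] = 1 − (1−0.510000) × (1−0.040082) × (1−0.14) = 0.595491
Rounded to 4 decimal places: P(Anesthesia gas delivery interrupted) ≈ 0.5955.

0.5955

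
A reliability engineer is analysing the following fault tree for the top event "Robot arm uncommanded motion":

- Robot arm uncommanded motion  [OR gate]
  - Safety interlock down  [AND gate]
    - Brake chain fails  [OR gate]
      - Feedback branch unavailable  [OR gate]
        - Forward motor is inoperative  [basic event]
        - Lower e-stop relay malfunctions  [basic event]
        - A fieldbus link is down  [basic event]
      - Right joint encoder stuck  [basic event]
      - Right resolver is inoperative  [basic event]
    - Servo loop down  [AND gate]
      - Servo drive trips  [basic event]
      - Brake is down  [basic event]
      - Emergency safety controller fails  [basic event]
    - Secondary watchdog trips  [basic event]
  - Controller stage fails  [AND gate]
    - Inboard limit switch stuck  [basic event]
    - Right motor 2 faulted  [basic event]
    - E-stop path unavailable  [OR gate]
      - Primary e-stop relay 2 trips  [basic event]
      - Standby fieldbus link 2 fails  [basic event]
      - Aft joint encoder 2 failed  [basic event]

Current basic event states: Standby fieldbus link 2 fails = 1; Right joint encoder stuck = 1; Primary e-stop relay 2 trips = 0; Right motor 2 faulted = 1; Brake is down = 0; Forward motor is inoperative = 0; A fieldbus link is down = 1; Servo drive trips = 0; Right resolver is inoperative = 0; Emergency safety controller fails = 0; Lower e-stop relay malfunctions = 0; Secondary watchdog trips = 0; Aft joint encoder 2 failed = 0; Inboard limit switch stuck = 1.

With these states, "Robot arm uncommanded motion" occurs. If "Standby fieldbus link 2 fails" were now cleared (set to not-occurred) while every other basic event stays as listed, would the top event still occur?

Counterfactual: set "Standby fieldbus link 2 fails" to not occurred.
Feedback branch unavailable [OR]: Forward motor is inoperative=not, Lower e-stop relay malfunctions=not, A fieldbus link is down=occurs → at least one input occurs → occurs.
Brake chain fails [OR]: Feedback branch unavailable=occurs, Right joint encoder stuck=occurs, Right resolver is inoperative=not → at least one input occurs → occurs.
Servo loop down [AND]: Servo drive trips=not, Brake is down=not, Emergency safety controller fails=not → not all inputs occur → does not occur.
Safety interlock down [AND]: Brake chain fails=occurs, Servo loop down=not, Secondary watchdog trips=not → not all inputs occur → does not occur.
E-stop path unavailable [OR]: Primary e-stop relay 2 trips=not, Standby fieldbus link 2 fails=not, Aft joint encoder 2 failed=not → no input occurs → does not occur.
Controller stage fails [AND]: Inboard limit switch stuck=occurs, Right motor 2 faulted=occurs, E-stop path unavailable=not → not all inputs occur → does not occur.
Robot arm uncommanded motion [OR]: Safety interlock down=not, Controller stage fails=not → no input occurs → does not occur.

No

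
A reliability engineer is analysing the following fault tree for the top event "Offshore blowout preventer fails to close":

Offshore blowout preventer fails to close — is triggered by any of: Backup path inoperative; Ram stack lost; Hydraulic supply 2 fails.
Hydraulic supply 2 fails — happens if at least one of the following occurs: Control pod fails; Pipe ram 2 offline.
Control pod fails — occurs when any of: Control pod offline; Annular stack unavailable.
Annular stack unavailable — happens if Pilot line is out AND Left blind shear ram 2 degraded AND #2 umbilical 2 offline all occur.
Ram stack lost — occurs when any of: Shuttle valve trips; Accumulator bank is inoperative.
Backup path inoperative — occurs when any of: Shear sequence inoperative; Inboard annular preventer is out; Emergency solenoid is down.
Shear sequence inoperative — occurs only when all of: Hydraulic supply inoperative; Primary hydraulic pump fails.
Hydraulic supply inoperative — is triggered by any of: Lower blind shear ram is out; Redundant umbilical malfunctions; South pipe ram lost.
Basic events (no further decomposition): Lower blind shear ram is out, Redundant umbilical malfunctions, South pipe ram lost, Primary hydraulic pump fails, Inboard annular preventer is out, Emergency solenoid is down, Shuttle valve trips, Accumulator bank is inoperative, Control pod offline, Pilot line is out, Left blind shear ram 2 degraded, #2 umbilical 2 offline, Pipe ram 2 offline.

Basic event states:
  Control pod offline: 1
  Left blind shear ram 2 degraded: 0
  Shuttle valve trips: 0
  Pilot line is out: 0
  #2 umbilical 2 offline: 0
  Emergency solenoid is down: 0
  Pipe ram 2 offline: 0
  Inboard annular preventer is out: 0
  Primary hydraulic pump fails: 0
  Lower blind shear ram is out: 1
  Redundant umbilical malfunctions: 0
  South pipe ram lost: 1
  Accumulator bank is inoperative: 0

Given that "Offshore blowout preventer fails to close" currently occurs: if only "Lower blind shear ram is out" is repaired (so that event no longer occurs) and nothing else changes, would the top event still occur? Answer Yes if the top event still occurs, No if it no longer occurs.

Yes

Counterfactual: set "Lower blind shear ram is out" to not occurred.
Hydraulic supply inoperative [OR]: Lower blind shear ram is out=not, Redundant umbilical malfunctions=not, South pipe ram lost=occurs → at least one input occurs → occurs.
Shear sequence inoperative [AND]: Hydraulic supply inoperative=occurs, Primary hydraulic pump fails=not → not all inputs occur → does not occur.
Backup path inoperative [OR]: Shear sequence inoperative=not, Inboard annular preventer is out=not, Emergency solenoid is down=not → no input occurs → does not occur.
Ram stack lost [OR]: Shuttle valve trips=not, Accumulator bank is inoperative=not → no input occurs → does not occur.
Annular stack unavailable [AND]: Pilot line is out=not, Left blind shear ram 2 degraded=not, #2 umbilical 2 offline=not → not all inputs occur → does not occur.
Control pod fails [OR]: Control pod offline=occurs, Annular stack unavailable=not → at least one input occurs → occurs.
Hydraulic supply 2 fails [OR]: Control pod fails=occurs, Pipe ram 2 offline=not → at least one input occurs → occurs.
Offshore blowout preventer fails to close [OR]: Backup path inoperative=not, Ram stack lost=not, Hydraulic supply 2 fails=occurs → at least one input occurs → occurs.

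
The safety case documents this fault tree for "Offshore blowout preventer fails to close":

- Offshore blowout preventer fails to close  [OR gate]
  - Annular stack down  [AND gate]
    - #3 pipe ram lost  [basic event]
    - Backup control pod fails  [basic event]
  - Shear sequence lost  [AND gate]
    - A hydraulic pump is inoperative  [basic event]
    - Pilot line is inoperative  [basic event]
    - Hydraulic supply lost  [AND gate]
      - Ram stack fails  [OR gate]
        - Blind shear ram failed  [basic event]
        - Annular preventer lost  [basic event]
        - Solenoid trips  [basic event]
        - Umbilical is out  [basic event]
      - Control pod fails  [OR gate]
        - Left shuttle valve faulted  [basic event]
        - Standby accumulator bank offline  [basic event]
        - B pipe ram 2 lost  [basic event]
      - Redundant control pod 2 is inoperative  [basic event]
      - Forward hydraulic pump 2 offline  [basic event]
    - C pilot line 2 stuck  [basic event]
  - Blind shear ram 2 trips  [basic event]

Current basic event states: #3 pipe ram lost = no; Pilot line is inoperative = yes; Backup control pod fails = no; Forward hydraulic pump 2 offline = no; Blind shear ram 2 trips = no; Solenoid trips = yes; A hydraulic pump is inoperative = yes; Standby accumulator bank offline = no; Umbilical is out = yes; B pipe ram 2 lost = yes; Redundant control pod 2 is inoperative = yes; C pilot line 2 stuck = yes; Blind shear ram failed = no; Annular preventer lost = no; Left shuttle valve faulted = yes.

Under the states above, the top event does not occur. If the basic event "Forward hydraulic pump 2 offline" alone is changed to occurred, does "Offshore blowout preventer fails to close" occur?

Yes

Counterfactual: set "Forward hydraulic pump 2 offline" to occurred.
Annular stack down [AND]: #3 pipe ram lost=not, Backup control pod fails=not → not all inputs occur → does not occur.
Ram stack fails [OR]: Blind shear ram failed=not, Annular preventer lost=not, Solenoid trips=occurs, Umbilical is out=occurs → at least one input occurs → occurs.
Control pod fails [OR]: Left shuttle valve faulted=occurs, Standby accumulator bank offline=not, B pipe ram 2 lost=occurs → at least one input occurs → occurs.
Hydraulic supply lost [AND]: Ram stack fails=occurs, Control pod fails=occurs, Redundant control pod 2 is inoperative=occurs, Forward hydraulic pump 2 offline=occurs → all inputs occur → occurs.
Shear sequence lost [AND]: A hydraulic pump is inoperative=occurs, Pilot line is inoperative=occurs, Hydraulic supply lost=occurs, C pilot line 2 stuck=occurs → all inputs occur → occurs.
Offshore blowout preventer fails to close [OR]: Annular stack down=not, Shear sequence lost=occurs, Blind shear ram 2 trips=not → at least one input occurs → occurs.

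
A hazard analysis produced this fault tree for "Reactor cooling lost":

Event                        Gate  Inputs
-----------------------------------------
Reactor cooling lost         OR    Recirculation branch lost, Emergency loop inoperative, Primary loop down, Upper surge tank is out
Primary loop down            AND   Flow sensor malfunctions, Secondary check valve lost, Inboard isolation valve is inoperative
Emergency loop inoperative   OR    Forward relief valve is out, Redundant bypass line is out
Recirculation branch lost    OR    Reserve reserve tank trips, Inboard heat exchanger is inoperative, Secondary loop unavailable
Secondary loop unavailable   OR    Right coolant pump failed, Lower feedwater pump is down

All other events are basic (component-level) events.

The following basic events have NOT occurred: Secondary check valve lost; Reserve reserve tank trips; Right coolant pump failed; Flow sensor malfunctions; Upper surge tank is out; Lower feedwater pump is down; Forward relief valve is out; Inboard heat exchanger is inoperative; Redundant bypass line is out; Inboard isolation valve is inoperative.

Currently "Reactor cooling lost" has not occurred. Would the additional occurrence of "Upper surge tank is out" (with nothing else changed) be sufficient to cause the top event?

Counterfactual: set "Upper surge tank is out" to occurred.
Secondary loop unavailable [OR]: Right coolant pump failed=not, Lower feedwater pump is down=not → no input occurs → does not occur.
Recirculation branch lost [OR]: Reserve reserve tank trips=not, Inboard heat exchanger is inoperative=not, Secondary loop unavailable=not → no input occurs → does not occur.
Emergency loop inoperative [OR]: Forward relief valve is out=not, Redundant bypass line is out=not → no input occurs → does not occur.
Primary loop down [AND]: Flow sensor malfunctions=not, Secondary check valve lost=not, Inboard isolation valve is inoperative=not → not all inputs occur → does not occur.
Reactor cooling lost [OR]: Recirculation branch lost=not, Emergency loop inoperative=not, Primary loop down=not, Upper surge tank is out=occurs → at least one input occurs → occurs.

Yes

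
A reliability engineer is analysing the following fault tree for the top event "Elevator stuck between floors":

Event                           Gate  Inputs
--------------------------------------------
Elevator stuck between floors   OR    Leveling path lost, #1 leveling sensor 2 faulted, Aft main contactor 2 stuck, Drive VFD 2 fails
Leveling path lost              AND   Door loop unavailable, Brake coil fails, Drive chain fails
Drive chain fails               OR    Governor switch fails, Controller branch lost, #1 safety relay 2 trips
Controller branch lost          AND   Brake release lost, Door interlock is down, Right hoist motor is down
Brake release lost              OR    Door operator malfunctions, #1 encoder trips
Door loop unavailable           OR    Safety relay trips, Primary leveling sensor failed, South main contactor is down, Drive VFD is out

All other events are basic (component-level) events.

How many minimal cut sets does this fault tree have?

19

Door loop unavailable [OR]: union of children's cut sets → 4 cut set(s).
Brake release lost [OR]: union of children's cut sets → 2 cut set(s).
Controller branch lost [AND]: one cut set from each child combined → 2 × 1 × 1 = 2 cut set(s).
Drive chain fails [OR]: union of children's cut sets → 4 cut set(s).
Leveling path lost [AND]: one cut set from each child combined → 4 × 1 × 4 = 16 cut set(s).
Elevator stuck between floors [OR]: union of children's cut sets → 19 cut set(s).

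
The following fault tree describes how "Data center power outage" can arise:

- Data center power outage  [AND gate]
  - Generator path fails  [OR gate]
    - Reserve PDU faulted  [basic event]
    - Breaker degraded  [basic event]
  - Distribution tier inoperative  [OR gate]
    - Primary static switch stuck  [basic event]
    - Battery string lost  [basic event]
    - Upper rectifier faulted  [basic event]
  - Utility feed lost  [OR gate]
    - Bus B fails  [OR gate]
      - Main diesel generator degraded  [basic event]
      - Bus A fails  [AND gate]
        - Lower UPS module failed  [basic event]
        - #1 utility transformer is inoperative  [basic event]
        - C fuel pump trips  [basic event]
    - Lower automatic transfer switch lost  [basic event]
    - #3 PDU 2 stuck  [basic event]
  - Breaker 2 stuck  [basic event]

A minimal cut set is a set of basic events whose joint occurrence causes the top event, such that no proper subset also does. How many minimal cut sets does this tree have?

24

Generator path fails [OR]: union of children's cut sets → 2 cut set(s).
Distribution tier inoperative [OR]: union of children's cut sets → 3 cut set(s).
Bus A fails [AND]: one cut set from each child combined → 1 × 1 × 1 = 1 cut set(s).
Bus B fails [OR]: union of children's cut sets → 2 cut set(s).
Utility feed lost [OR]: union of children's cut sets → 4 cut set(s).
Data center power outage [AND]: one cut set from each child combined → 2 × 3 × 4 × 1 = 24 cut set(s).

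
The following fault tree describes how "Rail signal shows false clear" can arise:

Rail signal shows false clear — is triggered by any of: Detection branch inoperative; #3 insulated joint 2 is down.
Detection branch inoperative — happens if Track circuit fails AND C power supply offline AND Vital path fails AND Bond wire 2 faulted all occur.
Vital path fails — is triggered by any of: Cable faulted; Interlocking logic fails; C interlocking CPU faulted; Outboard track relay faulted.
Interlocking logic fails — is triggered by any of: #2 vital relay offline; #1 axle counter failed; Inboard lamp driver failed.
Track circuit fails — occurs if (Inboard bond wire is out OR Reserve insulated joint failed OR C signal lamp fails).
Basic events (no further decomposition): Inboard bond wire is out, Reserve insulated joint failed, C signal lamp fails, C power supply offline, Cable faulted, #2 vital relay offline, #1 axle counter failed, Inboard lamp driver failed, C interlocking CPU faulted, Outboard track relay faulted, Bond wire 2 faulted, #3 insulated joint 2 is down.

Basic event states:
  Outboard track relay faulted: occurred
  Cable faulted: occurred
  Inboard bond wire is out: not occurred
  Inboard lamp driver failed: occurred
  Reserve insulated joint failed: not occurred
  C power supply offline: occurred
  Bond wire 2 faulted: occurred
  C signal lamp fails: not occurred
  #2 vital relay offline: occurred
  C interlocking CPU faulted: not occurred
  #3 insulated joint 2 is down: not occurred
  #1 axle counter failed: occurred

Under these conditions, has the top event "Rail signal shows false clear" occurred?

Track circuit fails [OR]: Inboard bond wire is out=not, Reserve insulated joint failed=not, C signal lamp fails=not → no input occurs → does not occur.
Interlocking logic fails [OR]: #2 vital relay offline=occurs, #1 axle counter failed=occurs, Inboard lamp driver failed=occurs → at least one input occurs → occurs.
Vital path fails [OR]: Cable faulted=occurs, Interlocking logic fails=occurs, C interlocking CPU faulted=not, Outboard track relay faulted=occurs → at least one input occurs → occurs.
Detection branch inoperative [AND]: Track circuit fails=not, C power supply offline=occurs, Vital path fails=occurs, Bond wire 2 faulted=occurs → not all inputs occur → does not occur.
Rail signal shows false clear [OR]: Detection branch inoperative=not, #3 insulated joint 2 is down=not → no input occurs → does not occur.

No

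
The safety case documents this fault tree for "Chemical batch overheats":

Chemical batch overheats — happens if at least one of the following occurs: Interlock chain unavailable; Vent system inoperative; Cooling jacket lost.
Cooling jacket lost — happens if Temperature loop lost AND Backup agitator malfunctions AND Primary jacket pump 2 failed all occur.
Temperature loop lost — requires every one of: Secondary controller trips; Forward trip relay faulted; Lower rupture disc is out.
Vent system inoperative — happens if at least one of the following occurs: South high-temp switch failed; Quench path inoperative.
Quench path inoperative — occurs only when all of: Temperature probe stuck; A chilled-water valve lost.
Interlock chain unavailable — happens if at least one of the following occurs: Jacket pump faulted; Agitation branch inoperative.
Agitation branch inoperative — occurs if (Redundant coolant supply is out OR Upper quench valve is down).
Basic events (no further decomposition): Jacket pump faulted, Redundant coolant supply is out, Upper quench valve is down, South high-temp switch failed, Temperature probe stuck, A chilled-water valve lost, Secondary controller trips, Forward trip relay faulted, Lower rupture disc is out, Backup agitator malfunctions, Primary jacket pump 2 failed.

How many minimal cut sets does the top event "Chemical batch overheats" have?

6

Agitation branch inoperative [OR]: union of children's cut sets → 2 cut set(s).
Interlock chain unavailable [OR]: union of children's cut sets → 3 cut set(s).
Quench path inoperative [AND]: one cut set from each child combined → 1 × 1 = 1 cut set(s).
Vent system inoperative [OR]: union of children's cut sets → 2 cut set(s).
Temperature loop lost [AND]: one cut set from each child combined → 1 × 1 × 1 = 1 cut set(s).
Cooling jacket lost [AND]: one cut set from each child combined → 1 × 1 × 1 = 1 cut set(s).
Chemical batch overheats [OR]: union of children's cut sets → 6 cut set(s).
Minimal cut sets: {Jacket pump faulted}; {Redundant coolant supply is out}; {Upper quench valve is down}; {South high-temp switch failed}; {A chilled-water valve lost, Temperature probe stuck}; {Backup agitator malfunctions, Forward trip relay faulted, Lower rupture disc is out, Primary jacket pump 2 failed, Secondary controller trips}.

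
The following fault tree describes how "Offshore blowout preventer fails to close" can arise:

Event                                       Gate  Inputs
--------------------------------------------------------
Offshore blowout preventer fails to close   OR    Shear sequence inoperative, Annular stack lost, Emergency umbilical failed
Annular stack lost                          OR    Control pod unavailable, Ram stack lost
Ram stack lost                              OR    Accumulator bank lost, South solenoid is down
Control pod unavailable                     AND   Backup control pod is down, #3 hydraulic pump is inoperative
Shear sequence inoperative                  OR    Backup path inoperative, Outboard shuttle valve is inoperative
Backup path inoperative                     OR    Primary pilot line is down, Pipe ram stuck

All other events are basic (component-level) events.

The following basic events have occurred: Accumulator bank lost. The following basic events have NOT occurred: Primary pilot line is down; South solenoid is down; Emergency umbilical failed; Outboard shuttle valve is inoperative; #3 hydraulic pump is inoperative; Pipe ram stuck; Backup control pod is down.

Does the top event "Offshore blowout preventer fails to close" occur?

Yes

Backup path inoperative [OR]: Primary pilot line is down=not, Pipe ram stuck=not → no input occurs → does not occur.
Shear sequence inoperative [OR]: Backup path inoperative=not, Outboard shuttle valve is inoperative=not → no input occurs → does not occur.
Control pod unavailable [AND]: Backup control pod is down=not, #3 hydraulic pump is inoperative=not → not all inputs occur → does not occur.
Ram stack lost [OR]: Accumulator bank lost=occurs, South solenoid is down=not → at least one input occurs → occurs.
Annular stack lost [OR]: Control pod unavailable=not, Ram stack lost=occurs → at least one input occurs → occurs.
Offshore blowout preventer fails to close [OR]: Shear sequence inoperative=not, Annular stack lost=occurs, Emergency umbilical failed=not → at least one input occurs → occurs.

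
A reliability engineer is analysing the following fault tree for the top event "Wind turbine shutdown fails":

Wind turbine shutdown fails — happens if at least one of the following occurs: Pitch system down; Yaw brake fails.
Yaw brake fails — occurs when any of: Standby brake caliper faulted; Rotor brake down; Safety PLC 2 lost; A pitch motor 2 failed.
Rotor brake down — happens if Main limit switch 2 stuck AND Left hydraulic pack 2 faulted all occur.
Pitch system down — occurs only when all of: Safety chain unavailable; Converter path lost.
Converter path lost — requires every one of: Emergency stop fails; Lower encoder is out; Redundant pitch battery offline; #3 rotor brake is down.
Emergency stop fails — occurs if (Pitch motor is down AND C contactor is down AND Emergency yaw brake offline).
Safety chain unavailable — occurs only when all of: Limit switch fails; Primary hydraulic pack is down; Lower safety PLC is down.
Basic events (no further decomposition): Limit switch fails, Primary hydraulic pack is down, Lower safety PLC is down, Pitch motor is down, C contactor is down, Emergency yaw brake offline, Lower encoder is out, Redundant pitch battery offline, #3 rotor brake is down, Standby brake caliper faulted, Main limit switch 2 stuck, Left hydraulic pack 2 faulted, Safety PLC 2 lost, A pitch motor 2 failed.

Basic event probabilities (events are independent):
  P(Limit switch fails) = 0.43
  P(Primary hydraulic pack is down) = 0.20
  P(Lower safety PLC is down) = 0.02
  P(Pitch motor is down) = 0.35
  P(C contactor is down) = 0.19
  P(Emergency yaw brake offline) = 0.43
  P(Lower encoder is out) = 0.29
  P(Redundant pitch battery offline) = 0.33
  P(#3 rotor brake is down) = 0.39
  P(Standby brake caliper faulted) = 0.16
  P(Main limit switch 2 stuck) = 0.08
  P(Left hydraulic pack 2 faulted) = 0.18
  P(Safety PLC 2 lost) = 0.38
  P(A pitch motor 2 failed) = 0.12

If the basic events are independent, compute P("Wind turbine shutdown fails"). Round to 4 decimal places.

0.5483

P(Safety chain unavailable) [AND] = 0.43 × 0.20 × 0.02 = 0.001720
P(Emergency stop fails) [AND] = 0.35 × 0.19 × 0.43 = 0.028595
P(Converter path lost) [AND] = 0.028595 × 0.29 × 0.33 × 0.39 = 0.001067
P(Pitch system down) [AND] = 0.001720 × 0.001067 = 0.000002
P(Rotor brake down) [AND] = 0.08 × 0.18 = 0.014400
P(Yaw brake fails) [OR] = 1 − (1−0.16) × (1−0.014400) × (1−0.38) × (1−0.12) = 0.548296
P(Wind turbine shutdown fails) [OR] = 1 − (1−0.000002) × (1−0.548296) = 0.548297
Rounded to 4 decimal places: P(Wind turbine shutdown fails) ≈ 0.5483.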